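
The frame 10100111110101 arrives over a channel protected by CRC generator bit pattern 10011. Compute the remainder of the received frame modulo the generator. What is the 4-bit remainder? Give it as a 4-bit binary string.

Modulo-2 division of 10100111110101 by 10011:
  pos 0: 10100 XOR 10011 = 00111
  pos 2: 11111 XOR 10011 = 01100
  pos 3: 11001 XOR 10011 = 01010
  pos 4: 10101 XOR 10011 = 00110
  pos 6: 11010 XOR 10011 = 01001
  pos 7: 10011 XOR 10011 = 00000
Remainder = 0001 (nonzero — an error is detected).

0001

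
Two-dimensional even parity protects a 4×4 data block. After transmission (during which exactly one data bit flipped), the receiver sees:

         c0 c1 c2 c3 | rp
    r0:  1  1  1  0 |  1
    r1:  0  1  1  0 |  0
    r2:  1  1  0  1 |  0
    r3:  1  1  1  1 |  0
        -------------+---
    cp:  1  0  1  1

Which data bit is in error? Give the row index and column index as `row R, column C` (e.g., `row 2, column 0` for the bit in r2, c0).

row 2, column 3

Recompute each row's even parity and compare to rp:
  r0: data parity 1, sent rp 1 → ok
  r1: data parity 0, sent rp 0 → ok
  r2: data parity 1, sent rp 0 → mismatch
  r3: data parity 0, sent rp 0 → ok
Recompute each column's even parity and compare to cp:
  c0: data parity 1, sent cp 1 → ok
  c1: data parity 0, sent cp 0 → ok
  c2: data parity 1, sent cp 1 → ok
  c3: data parity 0, sent cp 1 → mismatch
Exactly one row (r2) and one column (c3) fail → the flipped bit is at their intersection.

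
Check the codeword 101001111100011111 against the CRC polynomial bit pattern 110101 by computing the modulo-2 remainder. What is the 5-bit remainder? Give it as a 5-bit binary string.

Modulo-2 division of 101001111100011111 by 110101:
  pos 0: 101001 XOR 110101 = 011100
  pos 1: 111001 XOR 110101 = 001100
  pos 3: 110011 XOR 110101 = 000110
  pos 6: 110100 XOR 110101 = 000001
  pos 11: 101111 XOR 110101 = 011010
  pos 12: 110101 XOR 110101 = 000000
Remainder = 00000 (zero — the frame passes the CRC check).

00000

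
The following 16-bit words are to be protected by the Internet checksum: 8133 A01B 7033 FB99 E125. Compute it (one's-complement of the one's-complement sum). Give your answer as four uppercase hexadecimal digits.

91BD

One's-complement addition (fold any carry out of bit 15 back into bit 0):
  0x8133 + 0xA01B = 0x1214E → wrap carry → 0x214F
  0x214F + 0x7033 = 0x09182
  0x9182 + 0xFB99 = 0x18D1B → wrap carry → 0x8D1C
  0x8D1C + 0xE125 = 0x16E41 → wrap carry → 0x6E42
One's-complement sum = 0x6E42.
Checksum = ~0x6E42 & 0xFFFF = 0x91BD.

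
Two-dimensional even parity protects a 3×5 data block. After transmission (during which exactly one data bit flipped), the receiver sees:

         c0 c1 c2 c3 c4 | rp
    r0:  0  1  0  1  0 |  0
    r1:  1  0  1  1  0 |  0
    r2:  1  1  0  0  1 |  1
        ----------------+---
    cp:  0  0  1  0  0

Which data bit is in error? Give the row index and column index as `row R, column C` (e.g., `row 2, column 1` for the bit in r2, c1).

Recompute each row's even parity and compare to rp:
  r0: data parity 0, sent rp 0 → ok
  r1: data parity 1, sent rp 0 → mismatch
  r2: data parity 1, sent rp 1 → ok
Recompute each column's even parity and compare to cp:
  c0: data parity 0, sent cp 0 → ok
  c1: data parity 0, sent cp 0 → ok
  c2: data parity 1, sent cp 1 → ok
  c3: data parity 0, sent cp 0 → ok
  c4: data parity 1, sent cp 0 → mismatch
Exactly one row (r1) and one column (c4) fail → the flipped bit is at their intersection.

row 1, column 4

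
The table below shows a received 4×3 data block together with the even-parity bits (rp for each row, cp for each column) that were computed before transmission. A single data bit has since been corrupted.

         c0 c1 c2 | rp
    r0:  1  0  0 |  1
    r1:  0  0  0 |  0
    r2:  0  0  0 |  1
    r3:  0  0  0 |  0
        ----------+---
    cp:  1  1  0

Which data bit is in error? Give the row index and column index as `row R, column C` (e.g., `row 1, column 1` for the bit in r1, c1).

row 2, column 1

Recompute each row's even parity and compare to rp:
  r0: data parity 1, sent rp 1 → ok
  r1: data parity 0, sent rp 0 → ok
  r2: data parity 0, sent rp 1 → mismatch
  r3: data parity 0, sent rp 0 → ok
Recompute each column's even parity and compare to cp:
  c0: data parity 1, sent cp 1 → ok
  c1: data parity 0, sent cp 1 → mismatch
  c2: data parity 0, sent cp 0 → ok
Exactly one row (r2) and one column (c1) fail → the flipped bit is at their intersection.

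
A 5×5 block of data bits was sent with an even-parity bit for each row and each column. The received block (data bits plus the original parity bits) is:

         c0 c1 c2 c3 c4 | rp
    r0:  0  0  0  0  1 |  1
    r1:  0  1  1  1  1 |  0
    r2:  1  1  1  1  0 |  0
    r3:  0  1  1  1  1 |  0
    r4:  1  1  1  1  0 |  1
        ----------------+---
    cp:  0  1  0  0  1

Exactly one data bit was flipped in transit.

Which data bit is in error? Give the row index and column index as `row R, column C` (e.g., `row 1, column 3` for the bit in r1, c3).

row 4, column 1

Recompute each row's even parity and compare to rp:
  r0: data parity 1, sent rp 1 → ok
  r1: data parity 0, sent rp 0 → ok
  r2: data parity 0, sent rp 0 → ok
  r3: data parity 0, sent rp 0 → ok
  r4: data parity 0, sent rp 1 → mismatch
Recompute each column's even parity and compare to cp:
  c0: data parity 0, sent cp 0 → ok
  c1: data parity 0, sent cp 1 → mismatch
  c2: data parity 0, sent cp 0 → ok
  c3: data parity 0, sent cp 0 → ok
  c4: data parity 1, sent cp 1 → ok
Exactly one row (r4) and one column (c1) fail → the flipped bit is at their intersection.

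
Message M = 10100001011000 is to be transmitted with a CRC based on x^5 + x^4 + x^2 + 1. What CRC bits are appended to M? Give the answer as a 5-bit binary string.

01011

Append 5 zeros: 1010000101100000000. Divide by 110101 (XOR where the leading bit is 1):
  pos 0: 101000 XOR 110101 = 011101
  pos 1: 111010 XOR 110101 = 001111
  pos 3: 111110 XOR 110101 = 001011
  pos 5: 101111 XOR 110101 = 011010
  pos 6: 110100 XOR 110101 = 000001
  pos 11: 100000 XOR 110101 = 010101
  pos 12: 101010 XOR 110101 = 011111
  pos 13: 111110 XOR 110101 = 001011
Remainder (last 5 bits) = 01011. This is the CRC / FCS.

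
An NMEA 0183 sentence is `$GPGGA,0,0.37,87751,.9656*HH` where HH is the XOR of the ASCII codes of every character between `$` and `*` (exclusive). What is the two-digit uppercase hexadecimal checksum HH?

XOR the ASCII codes of the payload characters:
  'G' = 0x47 → acc = 0x47
  'P' = 0x50 → acc = 0x17
  'G' = 0x47 → acc = 0x50
  'G' = 0x47 → acc = 0x17
  'A' = 0x41 → acc = 0x56
  ',' = 0x2C → acc = 0x7A
  '0' = 0x30 → acc = 0x4A
  ',' = 0x2C → acc = 0x66
  '0' = 0x30 → acc = 0x56
  '.' = 0x2E → acc = 0x78
  '3' = 0x33 → acc = 0x4B
  '7' = 0x37 → acc = 0x7C
  ',' = 0x2C → acc = 0x50
  '8' = 0x38 → acc = 0x68
  '7' = 0x37 → acc = 0x5F
  '7' = 0x37 → acc = 0x68
  '5' = 0x35 → acc = 0x5D
  '1' = 0x31 → acc = 0x6C
  ',' = 0x2C → acc = 0x40
  '.' = 0x2E → acc = 0x6E
  '9' = 0x39 → acc = 0x57
  '6' = 0x36 → acc = 0x61
  '5' = 0x35 → acc = 0x54
  '6' = 0x36 → acc = 0x62
Checksum = 0x62.

62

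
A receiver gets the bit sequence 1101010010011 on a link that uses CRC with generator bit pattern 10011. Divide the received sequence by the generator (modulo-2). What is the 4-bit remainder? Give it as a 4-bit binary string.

0000

Modulo-2 division of 1101010010011 by 10011:
  pos 0: 11010 XOR 10011 = 01001
  pos 1: 10011 XOR 10011 = 00000
  pos 8: 10011 XOR 10011 = 00000
Remainder = 0000 (zero — the frame passes the CRC check).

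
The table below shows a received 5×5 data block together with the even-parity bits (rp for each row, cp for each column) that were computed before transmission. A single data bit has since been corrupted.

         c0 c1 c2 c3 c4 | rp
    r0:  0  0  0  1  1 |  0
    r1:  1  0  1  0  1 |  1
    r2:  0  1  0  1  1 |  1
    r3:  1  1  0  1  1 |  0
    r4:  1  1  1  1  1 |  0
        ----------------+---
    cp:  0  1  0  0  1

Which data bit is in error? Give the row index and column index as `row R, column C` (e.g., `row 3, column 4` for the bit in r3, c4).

Recompute each row's even parity and compare to rp:
  r0: data parity 0, sent rp 0 → ok
  r1: data parity 1, sent rp 1 → ok
  r2: data parity 1, sent rp 1 → ok
  r3: data parity 0, sent rp 0 → ok
  r4: data parity 1, sent rp 0 → mismatch
Recompute each column's even parity and compare to cp:
  c0: data parity 1, sent cp 0 → mismatch
  c1: data parity 1, sent cp 1 → ok
  c2: data parity 0, sent cp 0 → ok
  c3: data parity 0, sent cp 0 → ok
  c4: data parity 1, sent cp 1 → ok
Exactly one row (r4) and one column (c0) fail → the flipped bit is at their intersection.

row 4, column 0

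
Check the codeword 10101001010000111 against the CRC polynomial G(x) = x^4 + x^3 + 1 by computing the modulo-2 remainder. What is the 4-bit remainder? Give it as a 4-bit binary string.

Modulo-2 division of 10101001010000111 by 11001:
  pos 0: 10101 XOR 11001 = 01100
  pos 1: 11000 XOR 11001 = 00001
  pos 5: 10101 XOR 11001 = 01100
  pos 6: 11000 XOR 11001 = 00001
  pos 10: 10001 XOR 11001 = 01000
  pos 11: 10001 XOR 11001 = 01000
  pos 12: 10001 XOR 11001 = 01000
Remainder = 1000 (nonzero — an error is detected).

1000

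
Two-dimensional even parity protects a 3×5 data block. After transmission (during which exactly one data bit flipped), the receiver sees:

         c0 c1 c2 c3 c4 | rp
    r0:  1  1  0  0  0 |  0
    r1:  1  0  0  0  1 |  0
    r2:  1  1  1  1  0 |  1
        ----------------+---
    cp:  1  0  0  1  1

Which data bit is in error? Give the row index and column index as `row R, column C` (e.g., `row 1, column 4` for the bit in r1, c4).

row 2, column 2

Recompute each row's even parity and compare to rp:
  r0: data parity 0, sent rp 0 → ok
  r1: data parity 0, sent rp 0 → ok
  r2: data parity 0, sent rp 1 → mismatch
Recompute each column's even parity and compare to cp:
  c0: data parity 1, sent cp 1 → ok
  c1: data parity 0, sent cp 0 → ok
  c2: data parity 1, sent cp 0 → mismatch
  c3: data parity 1, sent cp 1 → ok
  c4: data parity 1, sent cp 1 → ok
Exactly one row (r2) and one column (c2) fail → the flipped bit is at their intersection.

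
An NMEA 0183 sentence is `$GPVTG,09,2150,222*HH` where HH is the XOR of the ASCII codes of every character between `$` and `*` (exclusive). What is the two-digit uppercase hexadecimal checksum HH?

XOR the ASCII codes of the payload characters:
  'G' = 0x47 → acc = 0x47
  'P' = 0x50 → acc = 0x17
  'V' = 0x56 → acc = 0x41
  'T' = 0x54 → acc = 0x15
  'G' = 0x47 → acc = 0x52
  ',' = 0x2C → acc = 0x7E
  '0' = 0x30 → acc = 0x4E
  '9' = 0x39 → acc = 0x77
  ',' = 0x2C → acc = 0x5B
  '2' = 0x32 → acc = 0x69
  '1' = 0x31 → acc = 0x58
  '5' = 0x35 → acc = 0x6D
  '0' = 0x30 → acc = 0x5D
  ',' = 0x2C → acc = 0x71
  '2' = 0x32 → acc = 0x43
  '2' = 0x32 → acc = 0x71
  '2' = 0x32 → acc = 0x43
Checksum = 0x43.

43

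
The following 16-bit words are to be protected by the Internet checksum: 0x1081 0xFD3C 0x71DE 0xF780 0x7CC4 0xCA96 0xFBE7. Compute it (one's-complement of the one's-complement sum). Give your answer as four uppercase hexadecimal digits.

One's-complement addition (fold any carry out of bit 15 back into bit 0):
  0x1081 + 0xFD3C = 0x10DBD → wrap carry → 0x0DBE
  0x0DBE + 0x71DE = 0x07F9C
  0x7F9C + 0xF780 = 0x1771C → wrap carry → 0x771D
  0x771D + 0x7CC4 = 0x0F3E1
  0xF3E1 + 0xCA96 = 0x1BE77 → wrap carry → 0xBE78
  0xBE78 + 0xFBE7 = 0x1BA5F → wrap carry → 0xBA60
One's-complement sum = 0xBA60.
Checksum = ~0xBA60 & 0xFFFF = 0x459F.

459F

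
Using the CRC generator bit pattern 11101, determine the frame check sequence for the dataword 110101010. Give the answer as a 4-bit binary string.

1000

Append 4 zeros: 1101010100000. Divide by 11101 (XOR where the leading bit is 1):
  pos 0: 11010 XOR 11101 = 00111
  pos 2: 11110 XOR 11101 = 00011
  pos 5: 11100 XOR 11101 = 00001
Remainder (last 4 bits) = 1000. This is the CRC / FCS.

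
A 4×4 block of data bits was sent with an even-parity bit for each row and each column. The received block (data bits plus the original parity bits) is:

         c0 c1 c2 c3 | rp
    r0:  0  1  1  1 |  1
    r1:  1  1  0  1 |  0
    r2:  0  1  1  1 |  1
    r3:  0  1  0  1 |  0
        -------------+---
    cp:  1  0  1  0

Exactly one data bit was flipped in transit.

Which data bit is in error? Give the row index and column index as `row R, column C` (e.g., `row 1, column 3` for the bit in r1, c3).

row 1, column 2

Recompute each row's even parity and compare to rp:
  r0: data parity 1, sent rp 1 → ok
  r1: data parity 1, sent rp 0 → mismatch
  r2: data parity 1, sent rp 1 → ok
  r3: data parity 0, sent rp 0 → ok
Recompute each column's even parity and compare to cp:
  c0: data parity 1, sent cp 1 → ok
  c1: data parity 0, sent cp 0 → ok
  c2: data parity 0, sent cp 1 → mismatch
  c3: data parity 0, sent cp 0 → ok
Exactly one row (r1) and one column (c2) fail → the flipped bit is at their intersection.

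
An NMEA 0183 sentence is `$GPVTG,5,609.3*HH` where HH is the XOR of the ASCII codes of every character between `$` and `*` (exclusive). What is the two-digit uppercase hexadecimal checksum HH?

45

XOR the ASCII codes of the payload characters:
  'G' = 0x47 → acc = 0x47
  'P' = 0x50 → acc = 0x17
  'V' = 0x56 → acc = 0x41
  'T' = 0x54 → acc = 0x15
  'G' = 0x47 → acc = 0x52
  ',' = 0x2C → acc = 0x7E
  '5' = 0x35 → acc = 0x4B
  ',' = 0x2C → acc = 0x67
  '6' = 0x36 → acc = 0x51
  '0' = 0x30 → acc = 0x61
  '9' = 0x39 → acc = 0x58
  '.' = 0x2E → acc = 0x76
  '3' = 0x33 → acc = 0x45
Checksum = 0x45.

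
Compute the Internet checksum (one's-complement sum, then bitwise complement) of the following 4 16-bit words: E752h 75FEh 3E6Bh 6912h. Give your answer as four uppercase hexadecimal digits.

One's-complement addition (fold any carry out of bit 15 back into bit 0):
  0xE752 + 0x75FE = 0x15D50 → wrap carry → 0x5D51
  0x5D51 + 0x3E6B = 0x09BBC
  0x9BBC + 0x6912 = 0x104CE → wrap carry → 0x04CF
One's-complement sum = 0x04CF.
Checksum = ~0x04CF & 0xFFFF = 0xFB30.

FB30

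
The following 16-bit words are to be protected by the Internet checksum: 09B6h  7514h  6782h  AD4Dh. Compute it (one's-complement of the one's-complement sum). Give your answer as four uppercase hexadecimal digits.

One's-complement addition (fold any carry out of bit 15 back into bit 0):
  0x09B6 + 0x7514 = 0x07ECA
  0x7ECA + 0x6782 = 0x0E64C
  0xE64C + 0xAD4D = 0x19399 → wrap carry → 0x939A
One's-complement sum = 0x939A.
Checksum = ~0x939A & 0xFFFF = 0x6C65.

6C65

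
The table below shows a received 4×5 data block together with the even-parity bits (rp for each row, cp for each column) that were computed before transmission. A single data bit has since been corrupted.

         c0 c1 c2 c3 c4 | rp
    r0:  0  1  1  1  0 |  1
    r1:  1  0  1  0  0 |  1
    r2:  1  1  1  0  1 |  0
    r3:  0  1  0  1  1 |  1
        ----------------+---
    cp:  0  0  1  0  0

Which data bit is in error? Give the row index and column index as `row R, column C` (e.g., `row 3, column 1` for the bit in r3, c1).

Recompute each row's even parity and compare to rp:
  r0: data parity 1, sent rp 1 → ok
  r1: data parity 0, sent rp 1 → mismatch
  r2: data parity 0, sent rp 0 → ok
  r3: data parity 1, sent rp 1 → ok
Recompute each column's even parity and compare to cp:
  c0: data parity 0, sent cp 0 → ok
  c1: data parity 1, sent cp 0 → mismatch
  c2: data parity 1, sent cp 1 → ok
  c3: data parity 0, sent cp 0 → ok
  c4: data parity 0, sent cp 0 → ok
Exactly one row (r1) and one column (c1) fail → the flipped bit is at their intersection.

row 1, column 1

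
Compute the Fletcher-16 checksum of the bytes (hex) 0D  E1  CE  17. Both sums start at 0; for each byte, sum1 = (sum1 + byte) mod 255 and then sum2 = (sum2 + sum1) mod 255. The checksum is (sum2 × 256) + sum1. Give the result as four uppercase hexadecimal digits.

8ED4

Running sums (mod 255):
  after byte 0 (0D): sum1=13, sum2=13
  after byte 1 (E1): sum1=238, sum2=251
  after byte 2 (CE): sum1=189, sum2=185
  after byte 3 (17): sum1=212, sum2=142
Checksum = sum2·256 + sum1 = 142·256 + 212 = 36564 = 0x8ED4.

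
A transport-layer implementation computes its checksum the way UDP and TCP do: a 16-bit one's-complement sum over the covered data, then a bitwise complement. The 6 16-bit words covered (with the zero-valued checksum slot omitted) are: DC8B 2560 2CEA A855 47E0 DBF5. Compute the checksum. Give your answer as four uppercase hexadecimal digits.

One's-complement addition (fold any carry out of bit 15 back into bit 0):
  0xDC8B + 0x2560 = 0x101EB → wrap carry → 0x01EC
  0x01EC + 0x2CEA = 0x02ED6
  0x2ED6 + 0xA855 = 0x0D72B
  0xD72B + 0x47E0 = 0x11F0B → wrap carry → 0x1F0C
  0x1F0C + 0xDBF5 = 0x0FB01
One's-complement sum = 0xFB01.
Checksum = ~0xFB01 & 0xFFFF = 0x04FE.

04FE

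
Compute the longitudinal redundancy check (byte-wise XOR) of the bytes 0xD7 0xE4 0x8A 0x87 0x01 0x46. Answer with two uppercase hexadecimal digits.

XOR the bytes together:
  start with 0xD7
  0xD7 ⊕ 0xE4 = 0x33
  0x33 ⊕ 0x8A = 0xB9
  0xB9 ⊕ 0x87 = 0x3E
  0x3E ⊕ 0x01 = 0x3F
  0x3F ⊕ 0x46 = 0x79

79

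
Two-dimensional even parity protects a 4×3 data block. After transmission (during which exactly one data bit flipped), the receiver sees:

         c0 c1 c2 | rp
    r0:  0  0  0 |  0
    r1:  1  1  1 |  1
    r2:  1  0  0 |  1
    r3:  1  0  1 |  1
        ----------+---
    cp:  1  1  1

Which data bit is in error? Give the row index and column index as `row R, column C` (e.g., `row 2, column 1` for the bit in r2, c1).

row 3, column 2

Recompute each row's even parity and compare to rp:
  r0: data parity 0, sent rp 0 → ok
  r1: data parity 1, sent rp 1 → ok
  r2: data parity 1, sent rp 1 → ok
  r3: data parity 0, sent rp 1 → mismatch
Recompute each column's even parity and compare to cp:
  c0: data parity 1, sent cp 1 → ok
  c1: data parity 1, sent cp 1 → ok
  c2: data parity 0, sent cp 1 → mismatch
Exactly one row (r3) and one column (c2) fail → the flipped bit is at their intersection.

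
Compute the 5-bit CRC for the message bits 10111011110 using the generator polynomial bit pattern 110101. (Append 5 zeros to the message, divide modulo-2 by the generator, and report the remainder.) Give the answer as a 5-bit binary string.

00101

Append 5 zeros: 1011101111000000. Divide by 110101 (XOR where the leading bit is 1):
  pos 0: 101110 XOR 110101 = 011011
  pos 1: 110111 XOR 110101 = 000010
  pos 5: 101110 XOR 110101 = 011011
  pos 6: 110110 XOR 110101 = 000011
  pos 10: 110000 XOR 110101 = 000101
Remainder (last 5 bits) = 00101. This is the CRC / FCS.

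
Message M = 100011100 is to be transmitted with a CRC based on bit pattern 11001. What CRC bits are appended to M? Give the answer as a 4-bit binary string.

Append 4 zeros: 1000111000000. Divide by 11001 (XOR where the leading bit is 1):
  pos 0: 10001 XOR 11001 = 01000
  pos 1: 10001 XOR 11001 = 01000
  pos 2: 10001 XOR 11001 = 01000
  pos 3: 10000 XOR 11001 = 01001
  pos 4: 10010 XOR 11001 = 01011
  pos 5: 10110 XOR 11001 = 01111
  pos 6: 11110 XOR 11001 = 00111
  pos 8: 11100 XOR 11001 = 00101
Remainder (last 4 bits) = 0101. This is the CRC / FCS.

0101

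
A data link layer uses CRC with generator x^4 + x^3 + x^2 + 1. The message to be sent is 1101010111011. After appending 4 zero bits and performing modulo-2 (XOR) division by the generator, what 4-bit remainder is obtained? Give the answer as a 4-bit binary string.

1000

Append 4 zeros: 11010101110110000. Divide by 11101 (XOR where the leading bit is 1):
  pos 0: 11010 XOR 11101 = 00111
  pos 2: 11110 XOR 11101 = 00011
  pos 5: 11111 XOR 11101 = 00010
  pos 8: 10011 XOR 11101 = 01110
  pos 9: 11100 XOR 11101 = 00001
Remainder (last 4 bits) = 1000. This is the CRC / FCS.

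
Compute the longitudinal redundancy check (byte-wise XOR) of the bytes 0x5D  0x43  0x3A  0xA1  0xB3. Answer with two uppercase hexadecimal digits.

XOR the bytes together:
  start with 0x5D
  0x5D ⊕ 0x43 = 0x1E
  0x1E ⊕ 0x3A = 0x24
  0x24 ⊕ 0xA1 = 0x85
  0x85 ⊕ 0xB3 = 0x36

36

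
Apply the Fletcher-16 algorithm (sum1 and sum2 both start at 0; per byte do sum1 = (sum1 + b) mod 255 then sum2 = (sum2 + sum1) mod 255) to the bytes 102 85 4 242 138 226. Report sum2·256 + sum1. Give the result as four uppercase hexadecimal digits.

F120

Running sums (mod 255):
  after byte 0 (102): sum1=102, sum2=102
  after byte 1 (85): sum1=187, sum2=34
  after byte 2 (4): sum1=191, sum2=225
  after byte 3 (242): sum1=178, sum2=148
  after byte 4 (138): sum1=61, sum2=209
  after byte 5 (226): sum1=32, sum2=241
Checksum = sum2·256 + sum1 = 241·256 + 32 = 61728 = 0xF120.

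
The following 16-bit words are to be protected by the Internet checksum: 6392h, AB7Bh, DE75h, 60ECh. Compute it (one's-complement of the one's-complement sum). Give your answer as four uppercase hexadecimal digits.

B18F

One's-complement addition (fold any carry out of bit 15 back into bit 0):
  0x6392 + 0xAB7B = 0x10F0D → wrap carry → 0x0F0E
  0x0F0E + 0xDE75 = 0x0ED83
  0xED83 + 0x60EC = 0x14E6F → wrap carry → 0x4E70
One's-complement sum = 0x4E70.
Checksum = ~0x4E70 & 0xFFFF = 0xB18F.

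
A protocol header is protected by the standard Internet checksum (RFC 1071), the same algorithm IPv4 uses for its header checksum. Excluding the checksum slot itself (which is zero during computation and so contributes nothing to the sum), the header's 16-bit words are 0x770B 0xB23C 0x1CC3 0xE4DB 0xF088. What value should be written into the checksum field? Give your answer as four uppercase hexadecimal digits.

E48F

One's-complement addition (fold any carry out of bit 15 back into bit 0):
  0x770B + 0xB23C = 0x12947 → wrap carry → 0x2948
  0x2948 + 0x1CC3 = 0x0460B
  0x460B + 0xE4DB = 0x12AE6 → wrap carry → 0x2AE7
  0x2AE7 + 0xF088 = 0x11B6F → wrap carry → 0x1B70
One's-complement sum = 0x1B70.
Checksum = ~0x1B70 & 0xFFFF = 0xE48F.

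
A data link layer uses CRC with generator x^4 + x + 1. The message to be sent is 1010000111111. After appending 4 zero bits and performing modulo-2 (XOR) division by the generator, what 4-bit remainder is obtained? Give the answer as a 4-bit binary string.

Append 4 zeros: 10100001111110000. Divide by 10011 (XOR where the leading bit is 1):
  pos 0: 10100 XOR 10011 = 00111
  pos 2: 11100 XOR 10011 = 01111
  pos 3: 11111 XOR 10011 = 01100
  pos 4: 11001 XOR 10011 = 01010
  pos 5: 10101 XOR 10011 = 00110
  pos 7: 11011 XOR 10011 = 01000
  pos 8: 10001 XOR 10011 = 00010
  pos 11: 10000 XOR 10011 = 00011
Remainder (last 4 bits) = 0110. This is the CRC / FCS.

0110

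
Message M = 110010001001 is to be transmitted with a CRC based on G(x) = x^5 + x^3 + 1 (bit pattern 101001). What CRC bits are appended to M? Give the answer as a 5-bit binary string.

00111

Append 5 zeros: 11001000100100000. Divide by 101001 (XOR where the leading bit is 1):
  pos 0: 110010 XOR 101001 = 011011
  pos 1: 110110 XOR 101001 = 011111
  pos 2: 111110 XOR 101001 = 010111
  pos 3: 101111 XOR 101001 = 000110
  pos 6: 110001 XOR 101001 = 011000
  pos 7: 110000 XOR 101001 = 011001
  pos 8: 110010 XOR 101001 = 011011
  pos 9: 110110 XOR 101001 = 011111
  pos 10: 111110 XOR 101001 = 010111
  pos 11: 101110 XOR 101001 = 000111
Remainder (last 5 bits) = 00111. This is the CRC / FCS.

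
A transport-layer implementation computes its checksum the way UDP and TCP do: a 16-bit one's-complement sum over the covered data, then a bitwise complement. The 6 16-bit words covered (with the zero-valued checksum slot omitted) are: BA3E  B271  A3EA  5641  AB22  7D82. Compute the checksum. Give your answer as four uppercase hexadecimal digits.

One's-complement addition (fold any carry out of bit 15 back into bit 0):
  0xBA3E + 0xB271 = 0x16CAF → wrap carry → 0x6CB0
  0x6CB0 + 0xA3EA = 0x1109A → wrap carry → 0x109B
  0x109B + 0x5641 = 0x066DC
  0x66DC + 0xAB22 = 0x111FE → wrap carry → 0x11FF
  0x11FF + 0x7D82 = 0x08F81
One's-complement sum = 0x8F81.
Checksum = ~0x8F81 & 0xFFFF = 0x707E.

707E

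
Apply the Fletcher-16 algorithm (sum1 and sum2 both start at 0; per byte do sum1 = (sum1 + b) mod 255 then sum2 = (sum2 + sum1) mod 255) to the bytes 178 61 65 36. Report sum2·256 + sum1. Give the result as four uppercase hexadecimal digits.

Running sums (mod 255):
  after byte 0 (178): sum1=178, sum2=178
  after byte 1 (61): sum1=239, sum2=162
  after byte 2 (65): sum1=49, sum2=211
  after byte 3 (36): sum1=85, sum2=41
Checksum = sum2·256 + sum1 = 41·256 + 85 = 10581 = 0x2955.

2955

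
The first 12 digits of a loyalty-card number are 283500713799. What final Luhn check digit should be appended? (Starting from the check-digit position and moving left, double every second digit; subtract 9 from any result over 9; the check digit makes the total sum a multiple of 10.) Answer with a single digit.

Partial digits right→left: 9 9 7 3 1 7 0 0 5 3 8 2
Double every second digit counting from the check-digit position (so the 1st, 3rd, 5th, ... of the partial from the right).
  doubled (with −9 where >9): 9 5 2 0 1 7 → sum 24
  kept as-is: 9 3 7 0 3 2 → sum 24
Total = 24 + 24 = 48.
Check digit = (10 − (48 mod 10)) mod 10 = 2.

2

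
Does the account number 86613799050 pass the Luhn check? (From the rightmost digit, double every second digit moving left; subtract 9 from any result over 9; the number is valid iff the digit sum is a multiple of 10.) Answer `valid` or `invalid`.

From the right, keep odd positions and double even positions (subtract 9 from any doubled value over 9):
  doubled (positions 2,4,...): 1 9 5 2 3 → sum 20
  kept (positions 1,3,...): 0 0 9 3 6 8 → sum 26
Total = 46.
46 mod 10 = 6, so the number is invalid.

invalid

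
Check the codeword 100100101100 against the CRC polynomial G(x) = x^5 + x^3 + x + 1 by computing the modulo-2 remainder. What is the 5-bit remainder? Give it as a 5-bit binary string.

Modulo-2 division of 100100101100 by 101011:
  pos 0: 100100 XOR 101011 = 001111
  pos 2: 111110 XOR 101011 = 010101
  pos 3: 101011 XOR 101011 = 000000
Remainder = 00100 (nonzero — an error is detected).

00100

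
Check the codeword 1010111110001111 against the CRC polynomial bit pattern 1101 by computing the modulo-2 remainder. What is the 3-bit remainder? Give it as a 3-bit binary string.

Modulo-2 division of 1010111110001111 by 1101:
  pos 0: 1010 XOR 1101 = 0111
  pos 1: 1111 XOR 1101 = 0010
  pos 3: 1011 XOR 1101 = 0110
  pos 4: 1101 XOR 1101 = 0000
  pos 8: 1000 XOR 1101 = 0101
  pos 9: 1011 XOR 1101 = 0110
  pos 10: 1101 XOR 1101 = 0000
Remainder = 011 (nonzero — an error is detected).

011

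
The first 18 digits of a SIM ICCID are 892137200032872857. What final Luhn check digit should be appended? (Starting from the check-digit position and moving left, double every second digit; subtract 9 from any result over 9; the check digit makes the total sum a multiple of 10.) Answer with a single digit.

Partial digits right→left: 7 5 8 2 7 8 2 3 0 0 0 2 7 3 1 2 9 8
Double every second digit counting from the check-digit position (so the 1st, 3rd, 5th, ... of the partial from the right).
  doubled (with −9 where >9): 5 7 5 4 0 0 5 2 9 → sum 37
  kept as-is: 5 2 8 3 0 2 3 2 8 → sum 33
Total = 37 + 33 = 70.
Check digit = (10 − (70 mod 10)) mod 10 = 0.

0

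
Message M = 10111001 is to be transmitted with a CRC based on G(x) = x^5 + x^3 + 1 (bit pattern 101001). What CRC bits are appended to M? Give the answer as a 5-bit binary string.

00011

Append 5 zeros: 1011100100000. Divide by 101001 (XOR where the leading bit is 1):
  pos 0: 101110 XOR 101001 = 000111
  pos 3: 111010 XOR 101001 = 010011
  pos 4: 100110 XOR 101001 = 001111
  pos 6: 111100 XOR 101001 = 010101
  pos 7: 101010 XOR 101001 = 000011
Remainder (last 5 bits) = 00011. This is the CRC / FCS.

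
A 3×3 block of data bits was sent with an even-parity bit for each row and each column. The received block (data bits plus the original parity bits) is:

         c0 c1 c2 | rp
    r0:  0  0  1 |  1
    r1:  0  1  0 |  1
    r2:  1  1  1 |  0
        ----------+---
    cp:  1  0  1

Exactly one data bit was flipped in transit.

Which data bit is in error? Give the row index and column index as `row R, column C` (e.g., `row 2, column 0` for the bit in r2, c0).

Recompute each row's even parity and compare to rp:
  r0: data parity 1, sent rp 1 → ok
  r1: data parity 1, sent rp 1 → ok
  r2: data parity 1, sent rp 0 → mismatch
Recompute each column's even parity and compare to cp:
  c0: data parity 1, sent cp 1 → ok
  c1: data parity 0, sent cp 0 → ok
  c2: data parity 0, sent cp 1 → mismatch
Exactly one row (r2) and one column (c2) fail → the flipped bit is at their intersection.

row 2, column 2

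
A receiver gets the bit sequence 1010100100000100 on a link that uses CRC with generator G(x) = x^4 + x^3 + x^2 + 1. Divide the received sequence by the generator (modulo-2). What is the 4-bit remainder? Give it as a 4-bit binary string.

0111

Modulo-2 division of 1010100100000100 by 11101:
  pos 0: 10101 XOR 11101 = 01000
  pos 1: 10000 XOR 11101 = 01101
  pos 2: 11010 XOR 11101 = 00111
  pos 4: 11110 XOR 11101 = 00011
  pos 7: 11000 XOR 11101 = 00101
  pos 9: 10101 XOR 11101 = 01000
  pos 10: 10000 XOR 11101 = 01101
  pos 11: 11010 XOR 11101 = 00111
Remainder = 0111 (nonzero — an error is detected).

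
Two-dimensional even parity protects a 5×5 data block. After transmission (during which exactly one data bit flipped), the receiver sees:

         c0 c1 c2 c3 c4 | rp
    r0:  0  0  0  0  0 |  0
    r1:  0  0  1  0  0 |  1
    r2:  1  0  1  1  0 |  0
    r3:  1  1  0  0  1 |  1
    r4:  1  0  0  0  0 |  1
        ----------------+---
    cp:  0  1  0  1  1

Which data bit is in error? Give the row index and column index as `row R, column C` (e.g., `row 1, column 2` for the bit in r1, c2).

row 2, column 0

Recompute each row's even parity and compare to rp:
  r0: data parity 0, sent rp 0 → ok
  r1: data parity 1, sent rp 1 → ok
  r2: data parity 1, sent rp 0 → mismatch
  r3: data parity 1, sent rp 1 → ok
  r4: data parity 1, sent rp 1 → ok
Recompute each column's even parity and compare to cp:
  c0: data parity 1, sent cp 0 → mismatch
  c1: data parity 1, sent cp 1 → ok
  c2: data parity 0, sent cp 0 → ok
  c3: data parity 1, sent cp 1 → ok
  c4: data parity 1, sent cp 1 → ok
Exactly one row (r2) and one column (c0) fail → the flipped bit is at their intersection.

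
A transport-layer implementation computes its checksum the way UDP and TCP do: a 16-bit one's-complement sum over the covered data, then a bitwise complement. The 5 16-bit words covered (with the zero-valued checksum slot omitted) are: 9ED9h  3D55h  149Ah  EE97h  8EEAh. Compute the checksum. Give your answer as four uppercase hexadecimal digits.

91B4

One's-complement addition (fold any carry out of bit 15 back into bit 0):
  0x9ED9 + 0x3D55 = 0x0DC2E
  0xDC2E + 0x149A = 0x0F0C8
  0xF0C8 + 0xEE97 = 0x1DF5F → wrap carry → 0xDF60
  0xDF60 + 0x8EEA = 0x16E4A → wrap carry → 0x6E4B
One's-complement sum = 0x6E4B.
Checksum = ~0x6E4B & 0xFFFF = 0x91B4.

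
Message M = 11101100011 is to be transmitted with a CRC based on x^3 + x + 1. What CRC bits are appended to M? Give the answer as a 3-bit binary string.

Append 3 zeros: 11101100011000. Divide by 1011 (XOR where the leading bit is 1):
  pos 0: 1110 XOR 1011 = 0101
  pos 1: 1011 XOR 1011 = 0000
  pos 5: 1000 XOR 1011 = 0011
  pos 7: 1111 XOR 1011 = 0100
  pos 8: 1000 XOR 1011 = 0011
  pos 10: 1100 XOR 1011 = 0111
Remainder (last 3 bits) = 111. This is the CRC / FCS.

111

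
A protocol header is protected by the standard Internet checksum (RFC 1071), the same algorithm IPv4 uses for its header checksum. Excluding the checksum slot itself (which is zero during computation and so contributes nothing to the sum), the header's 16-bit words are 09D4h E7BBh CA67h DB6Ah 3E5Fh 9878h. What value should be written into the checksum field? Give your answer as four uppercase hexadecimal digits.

One's-complement addition (fold any carry out of bit 15 back into bit 0):
  0x09D4 + 0xE7BB = 0x0F18F
  0xF18F + 0xCA67 = 0x1BBF6 → wrap carry → 0xBBF7
  0xBBF7 + 0xDB6A = 0x19761 → wrap carry → 0x9762
  0x9762 + 0x3E5F = 0x0D5C1
  0xD5C1 + 0x9878 = 0x16E39 → wrap carry → 0x6E3A
One's-complement sum = 0x6E3A.
Checksum = ~0x6E3A & 0xFFFF = 0x91C5.

91C5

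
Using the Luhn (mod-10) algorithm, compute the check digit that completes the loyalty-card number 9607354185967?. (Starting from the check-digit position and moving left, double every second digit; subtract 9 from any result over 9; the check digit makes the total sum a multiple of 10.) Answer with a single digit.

Partial digits right→left: 7 6 9 5 8 1 4 5 3 7 0 6 9
Double every second digit counting from the check-digit position (so the 1st, 3rd, 5th, ... of the partial from the right).
  doubled (with −9 where >9): 5 9 7 8 6 0 9 → sum 44
  kept as-is: 6 5 1 5 7 6 → sum 30
Total = 44 + 30 = 74.
Check digit = (10 − (74 mod 10)) mod 10 = 6.

6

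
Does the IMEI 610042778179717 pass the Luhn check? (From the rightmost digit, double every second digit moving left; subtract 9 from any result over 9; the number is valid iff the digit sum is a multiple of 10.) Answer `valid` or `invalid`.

valid

From the right, keep odd positions and double even positions (subtract 9 from any doubled value over 9):
  doubled (positions 2,4,...): 2 9 2 5 4 0 2 → sum 24
  kept (positions 1,3,...): 7 7 7 8 7 4 0 6 → sum 46
Total = 70.
70 mod 10 = 0, so the number is valid.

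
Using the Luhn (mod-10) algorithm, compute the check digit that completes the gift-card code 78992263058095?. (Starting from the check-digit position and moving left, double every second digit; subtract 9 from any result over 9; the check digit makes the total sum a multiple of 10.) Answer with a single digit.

1

Partial digits right→left: 5 9 0 8 5 0 3 6 2 2 9 9 8 7
Double every second digit counting from the check-digit position (so the 1st, 3rd, 5th, ... of the partial from the right).
  doubled (with −9 where >9): 1 0 1 6 4 9 7 → sum 28
  kept as-is: 9 8 0 6 2 9 7 → sum 41
Total = 28 + 41 = 69.
Check digit = (10 − (69 mod 10)) mod 10 = 1.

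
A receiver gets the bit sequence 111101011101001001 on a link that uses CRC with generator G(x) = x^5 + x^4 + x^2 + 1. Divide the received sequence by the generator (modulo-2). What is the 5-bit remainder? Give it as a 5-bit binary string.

11111

Modulo-2 division of 111101011101001001 by 110101:
  pos 0: 111101 XOR 110101 = 001000
  pos 2: 100001 XOR 110101 = 010100
  pos 3: 101001 XOR 110101 = 011100
  pos 4: 111001 XOR 110101 = 001100
  pos 6: 110001 XOR 110101 = 000100
  pos 9: 100001 XOR 110101 = 010100
  pos 10: 101000 XOR 110101 = 011101
  pos 11: 111010 XOR 110101 = 001111
Remainder = 11111 (nonzero — an error is detected).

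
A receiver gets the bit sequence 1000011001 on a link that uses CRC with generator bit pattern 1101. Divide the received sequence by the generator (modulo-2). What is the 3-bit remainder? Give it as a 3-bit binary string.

111

Modulo-2 division of 1000011001 by 1101:
  pos 0: 1000 XOR 1101 = 0101
  pos 1: 1010 XOR 1101 = 0111
  pos 2: 1111 XOR 1101 = 0010
  pos 4: 1010 XOR 1101 = 0111
  pos 5: 1110 XOR 1101 = 0011
Remainder = 111 (nonzero — an error is detected).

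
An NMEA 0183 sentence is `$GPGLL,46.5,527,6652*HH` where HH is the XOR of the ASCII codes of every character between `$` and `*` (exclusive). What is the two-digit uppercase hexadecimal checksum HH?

XOR the ASCII codes of the payload characters:
  'G' = 0x47 → acc = 0x47
  'P' = 0x50 → acc = 0x17
  'G' = 0x47 → acc = 0x50
  'L' = 0x4C → acc = 0x1C
  'L' = 0x4C → acc = 0x50
  ',' = 0x2C → acc = 0x7C
  '4' = 0x34 → acc = 0x48
  '6' = 0x36 → acc = 0x7E
  '.' = 0x2E → acc = 0x50
  '5' = 0x35 → acc = 0x65
  ',' = 0x2C → acc = 0x49
  '5' = 0x35 → acc = 0x7C
  '2' = 0x32 → acc = 0x4E
  '7' = 0x37 → acc = 0x79
  ',' = 0x2C → acc = 0x55
  '6' = 0x36 → acc = 0x63
  '6' = 0x36 → acc = 0x55
  '5' = 0x35 → acc = 0x60
  '2' = 0x32 → acc = 0x52
Checksum = 0x52.

52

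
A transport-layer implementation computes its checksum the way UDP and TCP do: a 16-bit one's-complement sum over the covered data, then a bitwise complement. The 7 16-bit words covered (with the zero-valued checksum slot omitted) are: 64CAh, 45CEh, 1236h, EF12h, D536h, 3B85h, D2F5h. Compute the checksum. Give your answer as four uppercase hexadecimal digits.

706C

One's-complement addition (fold any carry out of bit 15 back into bit 0):
  0x64CA + 0x45CE = 0x0AA98
  0xAA98 + 0x1236 = 0x0BCCE
  0xBCCE + 0xEF12 = 0x1ABE0 → wrap carry → 0xABE1
  0xABE1 + 0xD536 = 0x18117 → wrap carry → 0x8118
  0x8118 + 0x3B85 = 0x0BC9D
  0xBC9D + 0xD2F5 = 0x18F92 → wrap carry → 0x8F93
One's-complement sum = 0x8F93.
Checksum = ~0x8F93 & 0xFFFF = 0x706C.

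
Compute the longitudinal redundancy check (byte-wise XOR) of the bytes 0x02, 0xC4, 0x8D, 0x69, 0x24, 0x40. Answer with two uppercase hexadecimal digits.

46

XOR the bytes together:
  start with 0x02
  0x02 ⊕ 0xC4 = 0xC6
  0xC6 ⊕ 0x8D = 0x4B
  0x4B ⊕ 0x69 = 0x22
  0x22 ⊕ 0x24 = 0x06
  0x06 ⊕ 0x40 = 0x46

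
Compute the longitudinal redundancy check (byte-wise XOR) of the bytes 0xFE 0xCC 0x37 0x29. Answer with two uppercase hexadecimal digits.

2C

XOR the bytes together:
  start with 0xFE
  0xFE ⊕ 0xCC = 0x32
  0x32 ⊕ 0x37 = 0x05
  0x05 ⊕ 0x29 = 0x2C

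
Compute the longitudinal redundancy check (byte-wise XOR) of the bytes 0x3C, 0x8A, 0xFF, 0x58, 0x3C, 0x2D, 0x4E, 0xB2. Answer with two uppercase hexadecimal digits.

XOR the bytes together:
  start with 0x3C
  0x3C ⊕ 0x8A = 0xB6
  0xB6 ⊕ 0xFF = 0x49
  0x49 ⊕ 0x58 = 0x11
  0x11 ⊕ 0x3C = 0x2D
  0x2D ⊕ 0x2D = 0x00
  0x00 ⊕ 0x4E = 0x4E
  0x4E ⊕ 0xB2 = 0xFC

FC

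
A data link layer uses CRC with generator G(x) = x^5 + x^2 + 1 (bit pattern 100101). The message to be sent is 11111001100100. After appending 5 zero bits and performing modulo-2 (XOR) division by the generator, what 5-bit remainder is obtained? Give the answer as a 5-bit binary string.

01011

Append 5 zeros: 1111100110010000000. Divide by 100101 (XOR where the leading bit is 1):
  pos 0: 111110 XOR 100101 = 011011
  pos 1: 110110 XOR 100101 = 010011
  pos 2: 100111 XOR 100101 = 000010
  pos 6: 101001 XOR 100101 = 001100
  pos 8: 110000 XOR 100101 = 010101
  pos 9: 101010 XOR 100101 = 001111
  pos 11: 111100 XOR 100101 = 011001
  pos 12: 110010 XOR 100101 = 010111
  pos 13: 101110 XOR 100101 = 001011
Remainder (last 5 bits) = 01011. This is the CRC / FCS.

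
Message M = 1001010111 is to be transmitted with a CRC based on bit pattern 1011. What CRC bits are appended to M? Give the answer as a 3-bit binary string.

Append 3 zeros: 1001010111000. Divide by 1011 (XOR where the leading bit is 1):
  pos 0: 1001 XOR 1011 = 0010
  pos 2: 1001 XOR 1011 = 0010
  pos 4: 1001 XOR 1011 = 0010
  pos 6: 1011 XOR 1011 = 0000
Remainder (last 3 bits) = 000. This is the CRC / FCS.

000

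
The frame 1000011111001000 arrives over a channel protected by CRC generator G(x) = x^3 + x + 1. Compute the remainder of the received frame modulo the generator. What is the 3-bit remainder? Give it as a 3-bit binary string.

000

Modulo-2 division of 1000011111001000 by 1011:
  pos 0: 1000 XOR 1011 = 0011
  pos 2: 1101 XOR 1011 = 0110
  pos 3: 1101 XOR 1011 = 0110
  pos 4: 1101 XOR 1011 = 0110
  pos 5: 1101 XOR 1011 = 0110
  pos 6: 1101 XOR 1011 = 0110
  pos 7: 1100 XOR 1011 = 0111
  pos 8: 1110 XOR 1011 = 0101
  pos 9: 1011 XOR 1011 = 0000
Remainder = 000 (zero — the frame passes the CRC check).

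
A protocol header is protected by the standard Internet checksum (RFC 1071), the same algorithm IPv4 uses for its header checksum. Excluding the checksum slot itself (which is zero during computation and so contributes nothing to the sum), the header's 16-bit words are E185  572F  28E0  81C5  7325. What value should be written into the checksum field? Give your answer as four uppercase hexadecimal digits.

One's-complement addition (fold any carry out of bit 15 back into bit 0):
  0xE185 + 0x572F = 0x138B4 → wrap carry → 0x38B5
  0x38B5 + 0x28E0 = 0x06195
  0x6195 + 0x81C5 = 0x0E35A
  0xE35A + 0x7325 = 0x1567F → wrap carry → 0x5680
One's-complement sum = 0x5680.
Checksum = ~0x5680 & 0xFFFF = 0xA97F.

A97F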